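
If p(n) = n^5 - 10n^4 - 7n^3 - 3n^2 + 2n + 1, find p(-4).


Using direct substitution:
  1 * (-4)^5 = -1024
  -10 * (-4)^4 = -2560
  -7 * (-4)^3 = 448
  -3 * (-4)^2 = -48
  2 * (-4)^1 = -8
  constant: 1
Sum = -1024 - 2560 + 448 - 48 - 8 + 1 = -3191


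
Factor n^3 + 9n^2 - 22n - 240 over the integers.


Try integer roots (divisors of -240). n=5: p(5)=0.
Divide out (n - 5): quotient is n^2 + 14n + 48.
Factor the quadratic: (n + 6)(n + 8)
Result: (n - 5)(n + 6)(n + 8)


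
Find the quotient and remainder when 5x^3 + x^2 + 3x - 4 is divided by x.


(5x^3 + x^2 + 3x - 4) / (x)
Step 1: 5x^2 * (x) = 5x^3; subtract.
Step 2: x * (x) = x^2; subtract.
Step 3: 3 * (x) = 3x; subtract.
Quotient: 5x^2 + x + 3, Remainder: -4


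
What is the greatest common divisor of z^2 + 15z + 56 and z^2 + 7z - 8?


Factor each:
  z^2 + 15z + 56 = (z + 8)(z + 7)
  z^2 + 7z - 8 = (z + 8)(z - 1)
Common monic factor: z + 8


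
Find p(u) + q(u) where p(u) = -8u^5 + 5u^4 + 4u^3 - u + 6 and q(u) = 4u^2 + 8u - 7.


Align terms by degree and add:
  -8u^5 + 5u^4 + 4u^3 - u + 6
+ 4u^2 + 8u - 7
= -8u^5 + 5u^4 + 4u^3 + 4u^2 + 7u - 1


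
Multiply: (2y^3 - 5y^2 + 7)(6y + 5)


Distribute each term of the first polynomial:
  (2y^3)(6y + 5) = 12y^4 + 10y^3
  (-5y^2)(6y + 5) = -30y^3 - 25y^2
  (7)(6y + 5) = 42y + 35
Sum: 12y^4 - 20y^3 - 25y^2 + 42y + 35


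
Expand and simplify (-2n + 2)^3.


Expand (-2n + 2)^3 by repeated multiplication:
  (-2n + 2)^2 = 4n^2 - 8n + 4
= -8n^3 + 24n^2 - 24n + 8


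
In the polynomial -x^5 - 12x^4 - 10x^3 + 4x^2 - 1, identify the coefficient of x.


Read off the coefficient of x: 0


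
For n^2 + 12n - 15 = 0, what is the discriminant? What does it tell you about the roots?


D = b^2 - 4ac = (12)^2 - 4(1)(-15) = 144 + 60 = 204
Since D > 0: two distinct irrational roots


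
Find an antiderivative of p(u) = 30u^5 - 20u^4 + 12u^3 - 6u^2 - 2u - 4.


Reverse power rule on each term:
  ∫ 30u^5 du = 5u^6
  ∫ -20u^4 du = -4u^5
  ∫ 12u^3 du = 3u^4
  ∫ -6u^2 du = -2u^3
  ∫ -2u du = -u^2
  ∫ -4 du = -4u
F(u) = 5u^6 - 4u^5 + 3u^4 - 2u^3 - u^2 - 4u + C


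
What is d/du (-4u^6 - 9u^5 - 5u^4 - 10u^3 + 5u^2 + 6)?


Apply the power rule term by term:
  d/du(-4u^6) = -24u^5
  d/du(-9u^5) = -45u^4
  d/du(-5u^4) = -20u^3
  d/du(-10u^3) = -30u^2
  d/du(5u^2) = 10u
  d/du(6) = 0
p'(u) = -24u^5 - 45u^4 - 20u^3 - 30u^2 + 10u


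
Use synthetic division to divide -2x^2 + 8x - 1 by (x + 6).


Synthetic division with c = -6. Coefficients: -2, 8, -1
Bring down -2.
  -2 * -6 = 12; 12 + 8 = 20
  20 * -6 = -120; -120 - 1 = -121
Quotient: -2x + 20, Remainder: -121


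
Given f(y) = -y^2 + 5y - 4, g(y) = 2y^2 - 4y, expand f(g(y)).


Substitute g(y) into f:
f(g(y)) = -1*(2y^2 - 4y)^2 + 5*(2y^2 - 4y) + (-4)
(2y^2 - 4y)^2 = 4y^4 - 16y^3 + 16y^2
Expand and combine: -4y^4 + 16y^3 - 6y^2 - 20y - 4


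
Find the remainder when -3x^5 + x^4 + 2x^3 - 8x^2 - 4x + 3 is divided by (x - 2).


By the Remainder Theorem, the remainder equals p(2):
  -3*(2)^5 = -96
  1*(2)^4 = 16
  2*(2)^3 = 16
  -8*(2)^2 = -32
  -4*(2)^1 = -8
  constant: 3
Sum: -96 + 16 + 16 - 32 - 8 + 3 = -101


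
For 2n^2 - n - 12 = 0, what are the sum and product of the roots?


For an^2+bn+c=0: sum = -b/a, product = c/a.
a=2, b=-1, c=-12
Sum = -(-1)/2 = 1/2
Product = (-12)/2 = -6


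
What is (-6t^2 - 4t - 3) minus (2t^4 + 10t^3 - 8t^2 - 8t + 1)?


Distribute the minus sign:
  (-6t^2 - 4t - 3)
- (2t^4 + 10t^3 - 8t^2 - 8t + 1)
Negate second polynomial: -2t^4 - 10t^3 + 8t^2 + 8t - 1
Add: -2t^4 - 10t^3 + 2t^2 + 4t - 4


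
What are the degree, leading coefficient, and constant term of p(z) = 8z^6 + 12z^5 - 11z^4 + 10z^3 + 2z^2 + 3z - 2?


Highest power of z is 6, with coefficient 8. Constant term is -2.
Degree = 6, leading coefficient = 8, constant term = -2


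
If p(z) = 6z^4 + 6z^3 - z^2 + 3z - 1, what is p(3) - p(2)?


p(3) = 647
p(2) = 145
p(3) - p(2) = 647 - 145 = 502


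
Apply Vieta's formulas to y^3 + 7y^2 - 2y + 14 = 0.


Monic cubic y^3+by^2+cy+d=0: sum=-b, pairwise sum=c, product=-d.
b=7, c=-2, d=14
r1+r2+r3 = -7
r1r2+r1r3+r2r3 = -2
r1r2r3 = -14


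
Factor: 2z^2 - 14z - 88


Roots satisfy r1 + r2 = -b/a = 7 and r1*r2 = c/a = -44.
So r1 = -4, r2 = 11.
2z^2 - 14z - 88 = 2(z - r1)(z - r2) = 2(z + 4)(z - 11)


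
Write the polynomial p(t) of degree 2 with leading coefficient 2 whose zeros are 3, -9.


p(t) = 2(t - 3)(t + 9)
Expand: 2t^2 + 12t - 54


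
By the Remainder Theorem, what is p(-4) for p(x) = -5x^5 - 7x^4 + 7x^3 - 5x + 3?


By the Remainder Theorem, the remainder equals p(-4):
  -5*(-4)^5 = 5120
  -7*(-4)^4 = -1792
  7*(-4)^3 = -448
  0*(-4)^2 = 0
  -5*(-4)^1 = 20
  constant: 3
Sum: 5120 - 1792 - 448 + 0 + 20 + 3 = 2903


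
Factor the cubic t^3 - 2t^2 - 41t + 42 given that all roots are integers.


Try integer roots (divisors of 42). t=7: p(7)=0.
Divide out (t - 7): quotient is t^2 + 5t - 6.
Factor the quadratic: (t + 6)(t - 1)
Result: (t - 7)(t + 6)(t - 1)


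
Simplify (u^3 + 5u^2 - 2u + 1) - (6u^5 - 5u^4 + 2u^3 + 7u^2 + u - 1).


Distribute the minus sign:
  (u^3 + 5u^2 - 2u + 1)
- (6u^5 - 5u^4 + 2u^3 + 7u^2 + u - 1)
Negate second polynomial: -6u^5 + 5u^4 - 2u^3 - 7u^2 - u + 1
Add: -6u^5 + 5u^4 - u^3 - 2u^2 - 3u + 2


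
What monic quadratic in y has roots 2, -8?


p(y) = (y - 2)(y + 8)
Expand: y^2 + 6y - 16


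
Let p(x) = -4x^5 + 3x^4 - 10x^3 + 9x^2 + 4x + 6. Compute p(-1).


Using direct substitution:
  -4 * (-1)^5 = 4
  3 * (-1)^4 = 3
  -10 * (-1)^3 = 10
  9 * (-1)^2 = 9
  4 * (-1)^1 = -4
  constant: 6
Sum = 4 + 3 + 10 + 9 - 4 + 6 = 28


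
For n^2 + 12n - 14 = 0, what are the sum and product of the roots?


For an^2+bn+c=0: sum = -b/a, product = c/a.
a=1, b=12, c=-14
Sum = -(12)/1 = -12
Product = (-14)/1 = -14


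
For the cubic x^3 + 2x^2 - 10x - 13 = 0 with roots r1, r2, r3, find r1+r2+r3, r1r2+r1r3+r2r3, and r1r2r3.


Monic cubic x^3+bx^2+cx+d=0: sum=-b, pairwise sum=c, product=-d.
b=2, c=-10, d=-13
r1+r2+r3 = -2
r1r2+r1r3+r2r3 = -10
r1r2r3 = 13


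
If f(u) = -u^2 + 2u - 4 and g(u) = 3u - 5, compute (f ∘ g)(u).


Substitute g(u) into f:
f(g(u)) = -1*(3u - 5)^2 + 2*(3u - 5) + (-4)
(3u - 5)^2 = 9u^2 - 30u + 25
Expand and combine: -9u^2 + 36u - 39


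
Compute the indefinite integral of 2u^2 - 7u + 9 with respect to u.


Reverse power rule on each term:
  ∫ 2u^2 du = (2/3)u^3
  ∫ -7u du = -(7/2)u^2
  ∫ 9 du = 9u
F(u) = (2/3)u^3 - (7/2)u^2 + 9u + C


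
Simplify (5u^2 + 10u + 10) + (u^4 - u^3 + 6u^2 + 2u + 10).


Align terms by degree and add:
  5u^2 + 10u + 10
+ u^4 - u^3 + 6u^2 + 2u + 10
= u^4 - u^3 + 11u^2 + 12u + 20


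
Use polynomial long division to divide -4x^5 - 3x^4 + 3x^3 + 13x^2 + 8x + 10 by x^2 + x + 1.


(-4x^5 - 3x^4 + 3x^3 + 13x^2 + 8x + 10) / (x^2 + x + 1)
Step 1: -4x^3 * (x^2 + x + 1) = -4x^5 - 4x^4 - 4x^3; subtract.
Step 2: x^2 * (x^2 + x + 1) = x^4 + x^3 + x^2; subtract.
Step 3: 6x * (x^2 + x + 1) = 6x^3 + 6x^2 + 6x; subtract.
Step 4: 6 * (x^2 + x + 1) = 6x^2 + 6x + 6; subtract.
Quotient: -4x^3 + x^2 + 6x + 6, Remainder: -4x + 4


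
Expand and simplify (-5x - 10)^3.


Expand (-5x - 10)^3 by repeated multiplication:
  (-5x - 10)^2 = 25x^2 + 100x + 100
= -125x^3 - 750x^2 - 1500x - 1000


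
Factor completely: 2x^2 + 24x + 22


Roots satisfy r1 + r2 = -b/a = -12 and r1*r2 = c/a = 11.
So r1 = -1, r2 = -11.
2x^2 + 24x + 22 = 2(x - r1)(x - r2) = 2(x + 1)(x + 11)


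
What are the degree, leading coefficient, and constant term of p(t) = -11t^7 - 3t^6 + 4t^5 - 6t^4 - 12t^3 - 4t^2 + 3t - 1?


Highest power of t is 7, with coefficient -11. Constant term is -1.
Degree = 7, leading coefficient = -11, constant term = -1


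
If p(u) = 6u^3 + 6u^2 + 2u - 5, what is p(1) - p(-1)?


p(1) = 9
p(-1) = -7
p(1) - p(-1) = 9 + 7 = 16


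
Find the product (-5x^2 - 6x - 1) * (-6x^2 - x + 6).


Distribute each term of the first polynomial:
  (-5x^2)(-6x^2 - x + 6) = 30x^4 + 5x^3 - 30x^2
  (-6x)(-6x^2 - x + 6) = 36x^3 + 6x^2 - 36x
  (-1)(-6x^2 - x + 6) = 6x^2 + x - 6
Sum: 30x^4 + 41x^3 - 18x^2 - 35x - 6


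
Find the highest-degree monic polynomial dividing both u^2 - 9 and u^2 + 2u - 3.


Factor each:
  u^2 - 9 = (u + 3)(u - 3)
  u^2 + 2u - 3 = (u + 3)(u - 1)
Common monic factor: u + 3


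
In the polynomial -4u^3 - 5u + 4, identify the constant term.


Read off the constant term: 4


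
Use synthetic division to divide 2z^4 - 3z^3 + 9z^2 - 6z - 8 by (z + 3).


Synthetic division with c = -3. Coefficients: 2, -3, 9, -6, -8
Bring down 2.
  2 * -3 = -6; -6 - 3 = -9
  -9 * -3 = 27; 27 + 9 = 36
  36 * -3 = -108; -108 - 6 = -114
  -114 * -3 = 342; 342 - 8 = 334
Quotient: 2z^3 - 9z^2 + 36z - 114, Remainder: 334


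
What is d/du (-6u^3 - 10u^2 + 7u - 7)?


Apply the power rule term by term:
  d/du(-6u^3) = -18u^2
  d/du(-10u^2) = -20u
  d/du(7u) = 7
  d/du(-7) = 0
p'(u) = -18u^2 - 20u + 7


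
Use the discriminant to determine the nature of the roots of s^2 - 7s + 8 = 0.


D = b^2 - 4ac = (-7)^2 - 4(1)(8) = 49 - 32 = 17
Since D > 0: two distinct irrational roots


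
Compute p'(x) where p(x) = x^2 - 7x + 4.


Apply the power rule term by term:
  d/dx(x^2) = 2x
  d/dx(-7x) = -7
  d/dx(4) = 0
p'(x) = 2x - 7


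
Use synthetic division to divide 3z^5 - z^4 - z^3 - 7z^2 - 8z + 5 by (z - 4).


Synthetic division with c = 4. Coefficients: 3, -1, -1, -7, -8, 5
Bring down 3.
  3 * 4 = 12; 12 - 1 = 11
  11 * 4 = 44; 44 - 1 = 43
  43 * 4 = 172; 172 - 7 = 165
  165 * 4 = 660; 660 - 8 = 652
  652 * 4 = 2608; 2608 + 5 = 2613
Quotient: 3z^4 + 11z^3 + 43z^2 + 165z + 652, Remainder: 2613


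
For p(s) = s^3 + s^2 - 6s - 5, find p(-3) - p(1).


p(-3) = -5
p(1) = -9
p(-3) - p(1) = -5 + 9 = 4


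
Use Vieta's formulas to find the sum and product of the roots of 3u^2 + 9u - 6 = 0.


For au^2+bu+c=0: sum = -b/a, product = c/a.
a=3, b=9, c=-6
Sum = -(9)/3 = -3
Product = (-6)/3 = -2


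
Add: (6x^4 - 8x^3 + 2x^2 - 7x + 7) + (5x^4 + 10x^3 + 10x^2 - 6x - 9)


Align terms by degree and add:
  6x^4 - 8x^3 + 2x^2 - 7x + 7
+ 5x^4 + 10x^3 + 10x^2 - 6x - 9
= 11x^4 + 2x^3 + 12x^2 - 13x - 2


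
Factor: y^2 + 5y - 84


Roots satisfy r1 + r2 = -b/a = -5 and r1*r2 = c/a = -84.
So r1 = -12, r2 = 7.
y^2 + 5y - 84 = (y - r1)(y - r2) = (y + 12)(y - 7)


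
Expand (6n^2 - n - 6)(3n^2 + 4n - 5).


Distribute each term of the first polynomial:
  (6n^2)(3n^2 + 4n - 5) = 18n^4 + 24n^3 - 30n^2
  (-n)(3n^2 + 4n - 5) = -3n^3 - 4n^2 + 5n
  (-6)(3n^2 + 4n - 5) = -18n^2 - 24n + 30
Sum: 18n^4 + 21n^3 - 52n^2 - 19n + 30


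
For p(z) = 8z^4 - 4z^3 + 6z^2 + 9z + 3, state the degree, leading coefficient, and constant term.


Highest power of z is 4, with coefficient 8. Constant term is 3.
Degree = 4, leading coefficient = 8, constant term = 3


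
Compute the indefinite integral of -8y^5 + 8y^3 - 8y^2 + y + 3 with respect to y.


Reverse power rule on each term:
  ∫ -8y^5 dy = -(4/3)y^6
  ∫ 8y^3 dy = 2y^4
  ∫ -8y^2 dy = -(8/3)y^3
  ∫ y dy = (1/2)y^2
  ∫ 3 dy = 3y
F(y) = -(4/3)y^6 + 2y^4 - (8/3)y^3 + (1/2)y^2 + 3y + C


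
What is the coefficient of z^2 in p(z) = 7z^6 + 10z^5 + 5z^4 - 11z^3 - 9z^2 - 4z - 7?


Read off the coefficient of z^2: -9


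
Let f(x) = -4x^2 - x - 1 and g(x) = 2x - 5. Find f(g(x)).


Substitute g(x) into f:
f(g(x)) = -4*(2x - 5)^2 + (-1)*(2x - 5) + (-1)
(2x - 5)^2 = 4x^2 - 20x + 25
Expand and combine: -16x^2 + 78x - 96


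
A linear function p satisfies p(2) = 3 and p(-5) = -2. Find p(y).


p(y) = my + b. Using p(2)=3, p(-5)=-2:
m = (3 + 2)/(2 + 5) = 5/7 = 5/7
b = 3 - m*(2) = 3 - 10/7 = 11/7
p(y) = (5/7)y + (11/7)


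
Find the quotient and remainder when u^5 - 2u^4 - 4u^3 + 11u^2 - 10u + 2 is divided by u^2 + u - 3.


(u^5 - 2u^4 - 4u^3 + 11u^2 - 10u + 2) / (u^2 + u - 3)
Step 1: u^3 * (u^2 + u - 3) = u^5 + u^4 - 3u^3; subtract.
Step 2: -3u^2 * (u^2 + u - 3) = -3u^4 - 3u^3 + 9u^2; subtract.
Step 3: 2u * (u^2 + u - 3) = 2u^3 + 2u^2 - 6u; subtract.
Step 4: 0 * (u^2 + u - 3) = 0; subtract.
Quotient: u^3 - 3u^2 + 2u, Remainder: -4u + 2


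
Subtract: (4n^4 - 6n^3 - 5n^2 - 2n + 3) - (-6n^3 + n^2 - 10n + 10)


Distribute the minus sign:
  (4n^4 - 6n^3 - 5n^2 - 2n + 3)
- (-6n^3 + n^2 - 10n + 10)
Negate second polynomial: 6n^3 - n^2 + 10n - 10
Add: 4n^4 - 6n^2 + 8n - 7


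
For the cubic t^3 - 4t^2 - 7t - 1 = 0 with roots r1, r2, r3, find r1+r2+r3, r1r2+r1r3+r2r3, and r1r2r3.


Monic cubic t^3+bt^2+ct+d=0: sum=-b, pairwise sum=c, product=-d.
b=-4, c=-7, d=-1
r1+r2+r3 = 4
r1r2+r1r3+r2r3 = -7
r1r2r3 = 1


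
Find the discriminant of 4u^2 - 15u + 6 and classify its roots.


D = b^2 - 4ac = (-15)^2 - 4(4)(6) = 225 - 96 = 129
Since D > 0: two distinct irrational roots


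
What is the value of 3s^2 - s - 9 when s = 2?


Using direct substitution:
  3 * (2)^2 = 12
  -1 * (2)^1 = -2
  constant: -9
Sum = 12 - 2 - 9 = 1


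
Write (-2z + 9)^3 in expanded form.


Expand (-2z + 9)^3 by repeated multiplication:
  (-2z + 9)^2 = 4z^2 - 36z + 81
= -8z^3 + 108z^2 - 486z + 729


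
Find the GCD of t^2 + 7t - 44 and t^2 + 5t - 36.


Factor each:
  t^2 + 7t - 44 = (t - 4)(t + 11)
  t^2 + 5t - 36 = (t - 4)(t + 9)
Common monic factor: t - 4


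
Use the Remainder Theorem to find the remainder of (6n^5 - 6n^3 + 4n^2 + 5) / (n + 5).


By the Remainder Theorem, the remainder equals p(-5):
  6*(-5)^5 = -18750
  0*(-5)^4 = 0
  -6*(-5)^3 = 750
  4*(-5)^2 = 100
  0*(-5)^1 = 0
  constant: 5
Sum: -18750 + 0 + 750 + 100 + 0 + 5 = -17895


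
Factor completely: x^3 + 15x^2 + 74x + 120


Try integer roots (divisors of 120). x=-6: p(-6)=0.
Divide out (x + 6): quotient is x^2 + 9x + 20.
Factor the quadratic: (x + 5)(x + 4)
Result: (x + 6)(x + 5)(x + 4)


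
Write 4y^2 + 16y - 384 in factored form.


Roots satisfy r1 + r2 = -b/a = -4 and r1*r2 = c/a = -96.
So r1 = -12, r2 = 8.
4y^2 + 16y - 384 = 4(y - r1)(y - r2) = 4(y + 12)(y - 8)


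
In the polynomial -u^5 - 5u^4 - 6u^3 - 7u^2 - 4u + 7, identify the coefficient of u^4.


Read off the coefficient of u^4: -5


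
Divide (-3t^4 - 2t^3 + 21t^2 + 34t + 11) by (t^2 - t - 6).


(-3t^4 - 2t^3 + 21t^2 + 34t + 11) / (t^2 - t - 6)
Step 1: -3t^2 * (t^2 - t - 6) = -3t^4 + 3t^3 + 18t^2; subtract.
Step 2: -5t * (t^2 - t - 6) = -5t^3 + 5t^2 + 30t; subtract.
Step 3: -2 * (t^2 - t - 6) = -2t^2 + 2t + 12; subtract.
Quotient: -3t^2 - 5t - 2, Remainder: 2t - 1


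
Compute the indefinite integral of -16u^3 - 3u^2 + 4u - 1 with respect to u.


Reverse power rule on each term:
  ∫ -16u^3 du = -4u^4
  ∫ -3u^2 du = -u^3
  ∫ 4u du = 2u^2
  ∫ -1 du = -u
F(u) = -4u^4 - u^3 + 2u^2 - u + C


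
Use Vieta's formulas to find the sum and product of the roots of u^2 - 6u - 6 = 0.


For au^2+bu+c=0: sum = -b/a, product = c/a.
a=1, b=-6, c=-6
Sum = -(-6)/1 = 6
Product = (-6)/1 = -6


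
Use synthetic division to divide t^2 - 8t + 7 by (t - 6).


Synthetic division with c = 6. Coefficients: 1, -8, 7
Bring down 1.
  1 * 6 = 6; 6 - 8 = -2
  -2 * 6 = -12; -12 + 7 = -5
Quotient: t - 2, Remainder: -5


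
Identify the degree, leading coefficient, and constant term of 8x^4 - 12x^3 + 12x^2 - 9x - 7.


Highest power of x is 4, with coefficient 8. Constant term is -7.
Degree = 4, leading coefficient = 8, constant term = -7


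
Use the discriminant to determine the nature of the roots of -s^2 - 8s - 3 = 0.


D = b^2 - 4ac = (-8)^2 - 4(-1)(-3) = 64 - 12 = 52
Since D > 0: two distinct irrational roots


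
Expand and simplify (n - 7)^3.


Expand (n - 7)^3 by repeated multiplication:
  (n - 7)^2 = n^2 - 14n + 49
= n^3 - 21n^2 + 147n - 343


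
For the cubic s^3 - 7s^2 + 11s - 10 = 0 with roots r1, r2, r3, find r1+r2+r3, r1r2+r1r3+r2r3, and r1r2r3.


Monic cubic s^3+bs^2+cs+d=0: sum=-b, pairwise sum=c, product=-d.
b=-7, c=11, d=-10
r1+r2+r3 = 7
r1r2+r1r3+r2r3 = 11
r1r2r3 = 10


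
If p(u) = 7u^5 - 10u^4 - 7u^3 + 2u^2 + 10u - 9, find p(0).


Using direct substitution:
  7 * (0)^5 = 0
  -10 * (0)^4 = 0
  -7 * (0)^3 = 0
  2 * (0)^2 = 0
  10 * (0)^1 = 0
  constant: -9
Sum = 0 + 0 + 0 + 0 + 0 - 9 = -9


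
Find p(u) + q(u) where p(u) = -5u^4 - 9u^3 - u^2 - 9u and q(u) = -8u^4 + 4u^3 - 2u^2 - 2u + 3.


Align terms by degree and add:
  -5u^4 - 9u^3 - u^2 - 9u
  -8u^4 + 4u^3 - 2u^2 - 2u + 3
= -13u^4 - 5u^3 - 3u^2 - 11u + 3


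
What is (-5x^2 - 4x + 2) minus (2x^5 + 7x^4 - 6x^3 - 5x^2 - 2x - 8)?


Distribute the minus sign:
  (-5x^2 - 4x + 2)
- (2x^5 + 7x^4 - 6x^3 - 5x^2 - 2x - 8)
Negate second polynomial: -2x^5 - 7x^4 + 6x^3 + 5x^2 + 2x + 8
Add: -2x^5 - 7x^4 + 6x^3 - 2x + 10


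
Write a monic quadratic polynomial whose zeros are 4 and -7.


p(s) = (s - 4)(s + 7)
Expand: s^2 + 3s - 28


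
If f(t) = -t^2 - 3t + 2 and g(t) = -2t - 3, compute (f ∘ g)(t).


Substitute g(t) into f:
f(g(t)) = -1*(-2t - 3)^2 + (-3)*(-2t - 3) + 2
(-2t - 3)^2 = 4t^2 + 12t + 9
Expand and combine: -4t^2 - 6t + 2


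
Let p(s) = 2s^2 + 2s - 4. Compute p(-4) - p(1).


p(-4) = 20
p(1) = 0
p(-4) - p(1) = 20 = 20


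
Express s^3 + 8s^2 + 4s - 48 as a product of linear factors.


Try integer roots (divisors of -48). s=2: p(2)=0.
Divide out (s - 2): quotient is s^2 + 10s + 24.
Factor the quadratic: (s + 4)(s + 6)
Result: (s - 2)(s + 4)(s + 6)


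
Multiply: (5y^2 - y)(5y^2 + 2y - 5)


Distribute each term of the first polynomial:
  (5y^2)(5y^2 + 2y - 5) = 25y^4 + 10y^3 - 25y^2
  (-y)(5y^2 + 2y - 5) = -5y^3 - 2y^2 + 5y
Sum: 25y^4 + 5y^3 - 27y^2 + 5y


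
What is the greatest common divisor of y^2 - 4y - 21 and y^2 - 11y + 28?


Factor each:
  y^2 - 4y - 21 = (y - 7)(y + 3)
  y^2 - 11y + 28 = (y - 7)(y - 4)
Common monic factor: y - 7


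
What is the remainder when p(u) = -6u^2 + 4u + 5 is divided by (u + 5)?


By the Remainder Theorem, the remainder equals p(-5):
  -6*(-5)^2 = -150
  4*(-5)^1 = -20
  constant: 5
Sum: -150 - 20 + 5 = -165


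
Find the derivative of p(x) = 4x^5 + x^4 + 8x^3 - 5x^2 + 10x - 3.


Apply the power rule term by term:
  d/dx(4x^5) = 20x^4
  d/dx(x^4) = 4x^3
  d/dx(8x^3) = 24x^2
  d/dx(-5x^2) = -10x
  d/dx(10x) = 10
  d/dx(-3) = 0
p'(x) = 20x^4 + 4x^3 + 24x^2 - 10x + 10


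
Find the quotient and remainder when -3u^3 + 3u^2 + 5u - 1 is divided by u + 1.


(-3u^3 + 3u^2 + 5u - 1) / (u + 1)
Step 1: -3u^2 * (u + 1) = -3u^3 - 3u^2; subtract.
Step 2: 6u * (u + 1) = 6u^2 + 6u; subtract.
Step 3: -1 * (u + 1) = -u - 1; subtract.
Quotient: -3u^2 + 6u - 1, Remainder: 0


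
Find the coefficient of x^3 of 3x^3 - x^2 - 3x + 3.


Read off the coefficient of x^3: 3


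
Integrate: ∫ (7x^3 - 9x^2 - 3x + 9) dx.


Reverse power rule on each term:
  ∫ 7x^3 dx = (7/4)x^4
  ∫ -9x^2 dx = -3x^3
  ∫ -3x dx = -(3/2)x^2
  ∫ 9 dx = 9x
F(x) = (7/4)x^4 - 3x^3 - (3/2)x^2 + 9x + C


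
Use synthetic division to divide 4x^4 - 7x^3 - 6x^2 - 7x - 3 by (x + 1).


Synthetic division with c = -1. Coefficients: 4, -7, -6, -7, -3
Bring down 4.
  4 * -1 = -4; -4 - 7 = -11
  -11 * -1 = 11; 11 - 6 = 5
  5 * -1 = -5; -5 - 7 = -12
  -12 * -1 = 12; 12 - 3 = 9
Quotient: 4x^3 - 11x^2 + 5x - 12, Remainder: 9


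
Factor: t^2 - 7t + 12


Roots satisfy r1 + r2 = -b/a = 7 and r1*r2 = c/a = 12.
So r1 = 3, r2 = 4.
t^2 - 7t + 12 = (t - r1)(t - r2) = (t - 3)(t - 4)


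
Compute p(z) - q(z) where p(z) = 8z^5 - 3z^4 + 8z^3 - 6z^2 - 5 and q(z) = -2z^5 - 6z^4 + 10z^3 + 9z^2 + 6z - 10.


Distribute the minus sign:
  (8z^5 - 3z^4 + 8z^3 - 6z^2 - 5)
- (-2z^5 - 6z^4 + 10z^3 + 9z^2 + 6z - 10)
Negate second polynomial: 2z^5 + 6z^4 - 10z^3 - 9z^2 - 6z + 10
Add: 10z^5 + 3z^4 - 2z^3 - 15z^2 - 6z + 5


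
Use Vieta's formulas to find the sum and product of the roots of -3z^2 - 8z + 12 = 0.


For az^2+bz+c=0: sum = -b/a, product = c/a.
a=-3, b=-8, c=12
Sum = -(-8)/-3 = -8/3
Product = (12)/-3 = -4


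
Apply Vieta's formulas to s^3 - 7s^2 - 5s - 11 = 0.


Monic cubic s^3+bs^2+cs+d=0: sum=-b, pairwise sum=c, product=-d.
b=-7, c=-5, d=-11
r1+r2+r3 = 7
r1r2+r1r3+r2r3 = -5
r1r2r3 = 11


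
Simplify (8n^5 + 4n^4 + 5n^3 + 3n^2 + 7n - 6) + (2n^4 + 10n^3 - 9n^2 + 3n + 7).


Align terms by degree and add:
  8n^5 + 4n^4 + 5n^3 + 3n^2 + 7n - 6
+ 2n^4 + 10n^3 - 9n^2 + 3n + 7
= 8n^5 + 6n^4 + 15n^3 - 6n^2 + 10n + 1


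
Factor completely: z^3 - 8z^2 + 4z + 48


Try integer roots (divisors of 48). z=-2: p(-2)=0.
Divide out (z + 2): quotient is z^2 - 10z + 24.
Factor the quadratic: (z - 6)(z - 4)
Result: (z + 2)(z - 6)(z - 4)


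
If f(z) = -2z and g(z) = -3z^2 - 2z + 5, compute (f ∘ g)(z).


Substitute g(z) into f:
f(g(z)) = -2*(-3z^2 - 2z + 5)
Expand and combine: 6z^2 + 4z - 10


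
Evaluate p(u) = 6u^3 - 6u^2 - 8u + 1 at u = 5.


Using direct substitution:
  6 * (5)^3 = 750
  -6 * (5)^2 = -150
  -8 * (5)^1 = -40
  constant: 1
Sum = 750 - 150 - 40 + 1 = 561


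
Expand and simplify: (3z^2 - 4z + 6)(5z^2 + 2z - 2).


Distribute each term of the first polynomial:
  (3z^2)(5z^2 + 2z - 2) = 15z^4 + 6z^3 - 6z^2
  (-4z)(5z^2 + 2z - 2) = -20z^3 - 8z^2 + 8z
  (6)(5z^2 + 2z - 2) = 30z^2 + 12z - 12
Sum: 15z^4 - 14z^3 + 16z^2 + 20z - 12


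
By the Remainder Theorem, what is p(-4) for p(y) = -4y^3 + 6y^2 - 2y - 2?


By the Remainder Theorem, the remainder equals p(-4):
  -4*(-4)^3 = 256
  6*(-4)^2 = 96
  -2*(-4)^1 = 8
  constant: -2
Sum: 256 + 96 + 8 - 2 = 358


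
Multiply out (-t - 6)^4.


Expand (-t - 6)^4 by repeated multiplication:
  (-t - 6)^2 = t^2 + 12t + 36
  (-t - 6)^3 = -t^3 - 18t^2 - 108t - 216
= t^4 + 24t^3 + 216t^2 + 864t + 1296


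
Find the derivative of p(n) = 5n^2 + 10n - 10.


Apply the power rule term by term:
  d/dn(5n^2) = 10n
  d/dn(10n) = 10
  d/dn(-10) = 0
p'(n) = 10n + 10


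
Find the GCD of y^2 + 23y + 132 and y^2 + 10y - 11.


Factor each:
  y^2 + 23y + 132 = (y + 11)(y + 12)
  y^2 + 10y - 11 = (y + 11)(y - 1)
Common monic factor: y + 11


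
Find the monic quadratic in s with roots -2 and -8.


p(s) = (s + 2)(s + 8)
Expand: s^2 + 10s + 16


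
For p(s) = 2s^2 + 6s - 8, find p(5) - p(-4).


p(5) = 72
p(-4) = 0
p(5) - p(-4) = 72 = 72


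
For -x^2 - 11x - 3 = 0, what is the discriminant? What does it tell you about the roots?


D = b^2 - 4ac = (-11)^2 - 4(-1)(-3) = 121 - 12 = 109
Since D > 0: two distinct irrational roots


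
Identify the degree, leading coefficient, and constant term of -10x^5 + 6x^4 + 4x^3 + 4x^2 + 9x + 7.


Highest power of x is 5, with coefficient -10. Constant term is 7.
Degree = 5, leading coefficient = -10, constant term = 7


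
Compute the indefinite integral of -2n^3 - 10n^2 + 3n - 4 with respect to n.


Reverse power rule on each term:
  ∫ -2n^3 dn = -(1/2)n^4
  ∫ -10n^2 dn = -(10/3)n^3
  ∫ 3n dn = (3/2)n^2
  ∫ -4 dn = -4n
F(n) = -(1/2)n^4 - (10/3)n^3 + (3/2)n^2 - 4n + C


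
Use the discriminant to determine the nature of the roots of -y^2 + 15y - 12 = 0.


D = b^2 - 4ac = (15)^2 - 4(-1)(-12) = 225 - 48 = 177
Since D > 0: two distinct irrational roots


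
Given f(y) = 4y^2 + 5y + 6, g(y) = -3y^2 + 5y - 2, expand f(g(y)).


Substitute g(y) into f:
f(g(y)) = 4*(-3y^2 + 5y - 2)^2 + 5*(-3y^2 + 5y - 2) + 6
(-3y^2 + 5y - 2)^2 = 9y^4 - 30y^3 + 37y^2 - 20y + 4
Expand and combine: 36y^4 - 120y^3 + 133y^2 - 55y + 12


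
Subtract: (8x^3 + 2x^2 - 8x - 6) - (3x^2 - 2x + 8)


Distribute the minus sign:
  (8x^3 + 2x^2 - 8x - 6)
- (3x^2 - 2x + 8)
Negate second polynomial: -3x^2 + 2x - 8
Add: 8x^3 - x^2 - 6x - 14


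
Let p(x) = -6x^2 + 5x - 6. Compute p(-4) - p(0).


p(-4) = -122
p(0) = -6
p(-4) - p(0) = -122 + 6 = -116


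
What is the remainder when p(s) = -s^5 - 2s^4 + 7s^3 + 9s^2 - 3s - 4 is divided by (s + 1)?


By the Remainder Theorem, the remainder equals p(-1):
  -1*(-1)^5 = 1
  -2*(-1)^4 = -2
  7*(-1)^3 = -7
  9*(-1)^2 = 9
  -3*(-1)^1 = 3
  constant: -4
Sum: 1 - 2 - 7 + 9 + 3 - 4 = 0


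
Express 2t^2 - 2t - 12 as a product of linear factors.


Roots satisfy r1 + r2 = -b/a = 1 and r1*r2 = c/a = -6.
So r1 = 3, r2 = -2.
2t^2 - 2t - 12 = 2(t - r1)(t - r2) = 2(t - 3)(t + 2)


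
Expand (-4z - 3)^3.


Expand (-4z - 3)^3 by repeated multiplication:
  (-4z - 3)^2 = 16z^2 + 24z + 9
= -64z^3 - 144z^2 - 108z - 27


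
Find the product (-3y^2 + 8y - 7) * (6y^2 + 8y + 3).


Distribute each term of the first polynomial:
  (-3y^2)(6y^2 + 8y + 3) = -18y^4 - 24y^3 - 9y^2
  (8y)(6y^2 + 8y + 3) = 48y^3 + 64y^2 + 24y
  (-7)(6y^2 + 8y + 3) = -42y^2 - 56y - 21
Sum: -18y^4 + 24y^3 + 13y^2 - 32y - 21


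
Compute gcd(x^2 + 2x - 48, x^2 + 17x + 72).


Factor each:
  x^2 + 2x - 48 = (x + 8)(x - 6)
  x^2 + 17x + 72 = (x + 8)(x + 9)
Common monic factor: x + 8


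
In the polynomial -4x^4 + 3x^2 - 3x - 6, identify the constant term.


Read off the constant term: -6


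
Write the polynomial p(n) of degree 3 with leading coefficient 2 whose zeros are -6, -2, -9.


p(n) = 2(n + 6)(n + 2)(n + 9)
Expand: 2n^3 + 34n^2 + 168n + 216


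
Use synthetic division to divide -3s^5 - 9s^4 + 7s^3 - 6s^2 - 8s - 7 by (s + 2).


Synthetic division with c = -2. Coefficients: -3, -9, 7, -6, -8, -7
Bring down -3.
  -3 * -2 = 6; 6 - 9 = -3
  -3 * -2 = 6; 6 + 7 = 13
  13 * -2 = -26; -26 - 6 = -32
  -32 * -2 = 64; 64 - 8 = 56
  56 * -2 = -112; -112 - 7 = -119
Quotient: -3s^4 - 3s^3 + 13s^2 - 32s + 56, Remainder: -119


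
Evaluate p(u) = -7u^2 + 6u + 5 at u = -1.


Using direct substitution:
  -7 * (-1)^2 = -7
  6 * (-1)^1 = -6
  constant: 5
Sum = -7 - 6 + 5 = -8


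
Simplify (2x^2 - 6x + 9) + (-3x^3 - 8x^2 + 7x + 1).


Align terms by degree and add:
  2x^2 - 6x + 9
  -3x^3 - 8x^2 + 7x + 1
= -3x^3 - 6x^2 + x + 10


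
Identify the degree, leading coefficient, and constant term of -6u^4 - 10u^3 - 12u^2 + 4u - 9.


Highest power of u is 4, with coefficient -6. Constant term is -9.
Degree = 4, leading coefficient = -6, constant term = -9


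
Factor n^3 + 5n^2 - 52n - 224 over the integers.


Try integer roots (divisors of -224). n=-8: p(-8)=0.
Divide out (n + 8): quotient is n^2 - 3n - 28.
Factor the quadratic: (n + 4)(n - 7)
Result: (n + 8)(n + 4)(n - 7)


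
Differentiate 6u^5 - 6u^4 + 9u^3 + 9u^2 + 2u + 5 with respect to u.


Apply the power rule term by term:
  d/du(6u^5) = 30u^4
  d/du(-6u^4) = -24u^3
  d/du(9u^3) = 27u^2
  d/du(9u^2) = 18u
  d/du(2u) = 2
  d/du(5) = 0
p'(u) = 30u^4 - 24u^3 + 27u^2 + 18u + 2


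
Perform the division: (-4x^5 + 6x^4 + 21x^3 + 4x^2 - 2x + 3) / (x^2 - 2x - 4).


(-4x^5 + 6x^4 + 21x^3 + 4x^2 - 2x + 3) / (x^2 - 2x - 4)
Step 1: -4x^3 * (x^2 - 2x - 4) = -4x^5 + 8x^4 + 16x^3; subtract.
Step 2: -2x^2 * (x^2 - 2x - 4) = -2x^4 + 4x^3 + 8x^2; subtract.
Step 3: x * (x^2 - 2x - 4) = x^3 - 2x^2 - 4x; subtract.
Step 4: -2 * (x^2 - 2x - 4) = -2x^2 + 4x + 8; subtract.
Quotient: -4x^3 - 2x^2 + x - 2, Remainder: -2x - 5


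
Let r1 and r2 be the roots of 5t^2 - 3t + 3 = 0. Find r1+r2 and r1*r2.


For at^2+bt+c=0: sum = -b/a, product = c/a.
a=5, b=-3, c=3
Sum = -(-3)/5 = 3/5
Product = (3)/5 = 3/5


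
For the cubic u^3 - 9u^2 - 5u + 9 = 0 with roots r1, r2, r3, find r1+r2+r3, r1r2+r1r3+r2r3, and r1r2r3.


Monic cubic u^3+bu^2+cu+d=0: sum=-b, pairwise sum=c, product=-d.
b=-9, c=-5, d=9
r1+r2+r3 = 9
r1r2+r1r3+r2r3 = -5
r1r2r3 = -9


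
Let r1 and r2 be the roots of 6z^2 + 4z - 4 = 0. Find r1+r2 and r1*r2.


For az^2+bz+c=0: sum = -b/a, product = c/a.
a=6, b=4, c=-4
Sum = -(4)/6 = -2/3
Product = (-4)/6 = -2/3


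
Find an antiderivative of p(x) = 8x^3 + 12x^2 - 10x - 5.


Reverse power rule on each term:
  ∫ 8x^3 dx = 2x^4
  ∫ 12x^2 dx = 4x^3
  ∫ -10x dx = -5x^2
  ∫ -5 dx = -5x
F(x) = 2x^4 + 4x^3 - 5x^2 - 5x + C


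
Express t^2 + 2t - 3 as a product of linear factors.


Roots satisfy r1 + r2 = -b/a = -2 and r1*r2 = c/a = -3.
So r1 = 1, r2 = -3.
t^2 + 2t - 3 = (t - r1)(t - r2) = (t - 1)(t + 3)


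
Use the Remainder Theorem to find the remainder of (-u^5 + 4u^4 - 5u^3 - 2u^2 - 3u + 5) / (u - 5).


By the Remainder Theorem, the remainder equals p(5):
  -1*(5)^5 = -3125
  4*(5)^4 = 2500
  -5*(5)^3 = -625
  -2*(5)^2 = -50
  -3*(5)^1 = -15
  constant: 5
Sum: -3125 + 2500 - 625 - 50 - 15 + 5 = -1310


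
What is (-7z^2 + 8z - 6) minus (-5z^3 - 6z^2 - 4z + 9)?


Distribute the minus sign:
  (-7z^2 + 8z - 6)
- (-5z^3 - 6z^2 - 4z + 9)
Negate second polynomial: 5z^3 + 6z^2 + 4z - 9
Add: 5z^3 - z^2 + 12z - 15


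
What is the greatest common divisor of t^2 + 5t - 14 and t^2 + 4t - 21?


Factor each:
  t^2 + 5t - 14 = (t + 7)(t - 2)
  t^2 + 4t - 21 = (t + 7)(t - 3)
Common monic factor: t + 7


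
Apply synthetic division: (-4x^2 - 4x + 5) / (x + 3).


Synthetic division with c = -3. Coefficients: -4, -4, 5
Bring down -4.
  -4 * -3 = 12; 12 - 4 = 8
  8 * -3 = -24; -24 + 5 = -19
Quotient: -4x + 8, Remainder: -19


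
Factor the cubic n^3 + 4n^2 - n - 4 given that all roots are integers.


Try integer roots (divisors of -4). n=-1: p(-1)=0.
Divide out (n + 1): quotient is n^2 + 3n - 4.
Factor the quadratic: (n + 4)(n - 1)
Result: (n + 1)(n + 4)(n - 1)


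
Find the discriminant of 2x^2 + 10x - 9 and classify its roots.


D = b^2 - 4ac = (10)^2 - 4(2)(-9) = 100 + 72 = 172
Since D > 0: two distinct irrational roots


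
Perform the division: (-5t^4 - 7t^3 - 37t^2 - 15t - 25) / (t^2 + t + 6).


(-5t^4 - 7t^3 - 37t^2 - 15t - 25) / (t^2 + t + 6)
Step 1: -5t^2 * (t^2 + t + 6) = -5t^4 - 5t^3 - 30t^2; subtract.
Step 2: -2t * (t^2 + t + 6) = -2t^3 - 2t^2 - 12t; subtract.
Step 3: -5 * (t^2 + t + 6) = -5t^2 - 5t - 30; subtract.
Quotient: -5t^2 - 2t - 5, Remainder: 2t + 5


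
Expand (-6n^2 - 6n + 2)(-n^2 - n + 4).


Distribute each term of the first polynomial:
  (-6n^2)(-n^2 - n + 4) = 6n^4 + 6n^3 - 24n^2
  (-6n)(-n^2 - n + 4) = 6n^3 + 6n^2 - 24n
  (2)(-n^2 - n + 4) = -2n^2 - 2n + 8
Sum: 6n^4 + 12n^3 - 20n^2 - 26n + 8


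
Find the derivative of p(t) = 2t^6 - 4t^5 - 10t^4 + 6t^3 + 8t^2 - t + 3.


Apply the power rule term by term:
  d/dt(2t^6) = 12t^5
  d/dt(-4t^5) = -20t^4
  d/dt(-10t^4) = -40t^3
  d/dt(6t^3) = 18t^2
  d/dt(8t^2) = 16t
  d/dt(-t) = -1
  d/dt(3) = 0
p'(t) = 12t^5 - 20t^4 - 40t^3 + 18t^2 + 16t - 1


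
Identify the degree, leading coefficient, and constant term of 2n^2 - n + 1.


Highest power of n is 2, with coefficient 2. Constant term is 1.
Degree = 2, leading coefficient = 2, constant term = 1


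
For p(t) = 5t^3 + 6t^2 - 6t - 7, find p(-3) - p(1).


p(-3) = -70
p(1) = -2
p(-3) - p(1) = -70 + 2 = -68


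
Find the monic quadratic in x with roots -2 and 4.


p(x) = (x + 2)(x - 4)
Expand: x^2 - 2x - 8


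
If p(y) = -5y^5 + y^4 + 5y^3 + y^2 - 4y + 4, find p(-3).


Using direct substitution:
  -5 * (-3)^5 = 1215
  1 * (-3)^4 = 81
  5 * (-3)^3 = -135
  1 * (-3)^2 = 9
  -4 * (-3)^1 = 12
  constant: 4
Sum = 1215 + 81 - 135 + 9 + 12 + 4 = 1186


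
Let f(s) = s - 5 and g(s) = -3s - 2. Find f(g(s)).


Substitute g(s) into f:
f(g(s)) = 1*(-3s - 2) + (-5)
Expand and combine: -3s - 7


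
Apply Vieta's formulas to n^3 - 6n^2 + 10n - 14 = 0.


Monic cubic n^3+bn^2+cn+d=0: sum=-b, pairwise sum=c, product=-d.
b=-6, c=10, d=-14
r1+r2+r3 = 6
r1r2+r1r3+r2r3 = 10
r1r2r3 = 14


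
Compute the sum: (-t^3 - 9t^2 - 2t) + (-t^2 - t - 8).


Align terms by degree and add:
  -t^3 - 9t^2 - 2t
  -t^2 - t - 8
= -t^3 - 10t^2 - 3t - 8


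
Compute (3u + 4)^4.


Expand (3u + 4)^4 by repeated multiplication:
  (3u + 4)^2 = 9u^2 + 24u + 16
  (3u + 4)^3 = 27u^3 + 108u^2 + 144u + 64
= 81u^4 + 432u^3 + 864u^2 + 768u + 256


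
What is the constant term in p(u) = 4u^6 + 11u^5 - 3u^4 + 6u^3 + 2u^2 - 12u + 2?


Read off the constant term: 2


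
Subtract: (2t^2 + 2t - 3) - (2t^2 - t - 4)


Distribute the minus sign:
  (2t^2 + 2t - 3)
- (2t^2 - t - 4)
Negate second polynomial: -2t^2 + t + 4
Add: 3t + 1


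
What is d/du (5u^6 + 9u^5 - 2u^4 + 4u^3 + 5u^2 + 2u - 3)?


Apply the power rule term by term:
  d/du(5u^6) = 30u^5
  d/du(9u^5) = 45u^4
  d/du(-2u^4) = -8u^3
  d/du(4u^3) = 12u^2
  d/du(5u^2) = 10u
  d/du(2u) = 2
  d/du(-3) = 0
p'(u) = 30u^5 + 45u^4 - 8u^3 + 12u^2 + 10u + 2


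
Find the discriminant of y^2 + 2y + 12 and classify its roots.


D = b^2 - 4ac = (2)^2 - 4(1)(12) = 4 - 48 = -44
Since D < 0: two complex conjugate roots (no real roots)


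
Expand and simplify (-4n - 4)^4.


Expand (-4n - 4)^4 by repeated multiplication:
  (-4n - 4)^2 = 16n^2 + 32n + 16
  (-4n - 4)^3 = -64n^3 - 192n^2 - 192n - 64
= 256n^4 + 1024n^3 + 1536n^2 + 1024n + 256


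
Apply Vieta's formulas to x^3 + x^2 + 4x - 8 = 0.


Monic cubic x^3+bx^2+cx+d=0: sum=-b, pairwise sum=c, product=-d.
b=1, c=4, d=-8
r1+r2+r3 = -1
r1r2+r1r3+r2r3 = 4
r1r2r3 = 8


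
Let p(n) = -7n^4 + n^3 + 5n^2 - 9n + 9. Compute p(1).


Using direct substitution:
  -7 * (1)^4 = -7
  1 * (1)^3 = 1
  5 * (1)^2 = 5
  -9 * (1)^1 = -9
  constant: 9
Sum = -7 + 1 + 5 - 9 + 9 = -1


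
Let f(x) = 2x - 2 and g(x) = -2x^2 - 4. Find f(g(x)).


Substitute g(x) into f:
f(g(x)) = 2*(-2x^2 - 4) + (-2)
Expand and combine: -4x^2 - 10


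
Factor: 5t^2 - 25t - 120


Roots satisfy r1 + r2 = -b/a = 5 and r1*r2 = c/a = -24.
So r1 = 8, r2 = -3.
5t^2 - 25t - 120 = 5(t - r1)(t - r2) = 5(t - 8)(t + 3)


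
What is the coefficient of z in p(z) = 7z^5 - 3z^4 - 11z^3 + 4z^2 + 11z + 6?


Read off the coefficient of z: 11


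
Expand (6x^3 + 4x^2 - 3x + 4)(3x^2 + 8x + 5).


Distribute each term of the first polynomial:
  (6x^3)(3x^2 + 8x + 5) = 18x^5 + 48x^4 + 30x^3
  (4x^2)(3x^2 + 8x + 5) = 12x^4 + 32x^3 + 20x^2
  (-3x)(3x^2 + 8x + 5) = -9x^3 - 24x^2 - 15x
  (4)(3x^2 + 8x + 5) = 12x^2 + 32x + 20
Sum: 18x^5 + 60x^4 + 53x^3 + 8x^2 + 17x + 20


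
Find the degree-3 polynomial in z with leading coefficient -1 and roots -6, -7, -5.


p(z) = -(z + 6)(z + 7)(z + 5)
Expand: -z^3 - 18z^2 - 107z - 210


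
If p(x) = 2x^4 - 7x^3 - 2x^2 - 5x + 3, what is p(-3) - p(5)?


p(-3) = 351
p(5) = 303
p(-3) - p(5) = 351 - 303 = 48


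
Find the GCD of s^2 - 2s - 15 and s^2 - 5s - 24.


Factor each:
  s^2 - 2s - 15 = (s + 3)(s - 5)
  s^2 - 5s - 24 = (s + 3)(s - 8)
Common monic factor: s + 3


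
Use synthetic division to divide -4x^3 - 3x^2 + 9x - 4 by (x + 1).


Synthetic division with c = -1. Coefficients: -4, -3, 9, -4
Bring down -4.
  -4 * -1 = 4; 4 - 3 = 1
  1 * -1 = -1; -1 + 9 = 8
  8 * -1 = -8; -8 - 4 = -12
Quotient: -4x^2 + x + 8, Remainder: -12


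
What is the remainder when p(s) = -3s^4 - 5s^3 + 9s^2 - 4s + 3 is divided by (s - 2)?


By the Remainder Theorem, the remainder equals p(2):
  -3*(2)^4 = -48
  -5*(2)^3 = -40
  9*(2)^2 = 36
  -4*(2)^1 = -8
  constant: 3
Sum: -48 - 40 + 36 - 8 + 3 = -57


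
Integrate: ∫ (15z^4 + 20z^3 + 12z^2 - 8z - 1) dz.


Reverse power rule on each term:
  ∫ 15z^4 dz = 3z^5
  ∫ 20z^3 dz = 5z^4
  ∫ 12z^2 dz = 4z^3
  ∫ -8z dz = -4z^2
  ∫ -1 dz = -z
F(z) = 3z^5 + 5z^4 + 4z^3 - 4z^2 - z + C


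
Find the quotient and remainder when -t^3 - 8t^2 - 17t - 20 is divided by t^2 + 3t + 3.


(-t^3 - 8t^2 - 17t - 20) / (t^2 + 3t + 3)
Step 1: -t * (t^2 + 3t + 3) = -t^3 - 3t^2 - 3t; subtract.
Step 2: -5 * (t^2 + 3t + 3) = -5t^2 - 15t - 15; subtract.
Quotient: -t - 5, Remainder: t - 5


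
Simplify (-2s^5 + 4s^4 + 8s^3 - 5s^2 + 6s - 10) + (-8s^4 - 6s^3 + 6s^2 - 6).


Align terms by degree and add:
  -2s^5 + 4s^4 + 8s^3 - 5s^2 + 6s - 10
  -8s^4 - 6s^3 + 6s^2 - 6
= -2s^5 - 4s^4 + 2s^3 + s^2 + 6s - 16


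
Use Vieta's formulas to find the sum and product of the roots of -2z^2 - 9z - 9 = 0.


For az^2+bz+c=0: sum = -b/a, product = c/a.
a=-2, b=-9, c=-9
Sum = -(-9)/-2 = -9/2
Product = (-9)/-2 = 9/2


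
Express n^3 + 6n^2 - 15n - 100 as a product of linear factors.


Try integer roots (divisors of -100). n=-5: p(-5)=0.
Divide out (n + 5): quotient is n^2 + n - 20.
Factor the quadratic: (n - 4)(n + 5)
Result: (n + 5)(n - 4)(n + 5)


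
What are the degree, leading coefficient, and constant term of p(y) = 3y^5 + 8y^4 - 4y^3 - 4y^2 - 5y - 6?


Highest power of y is 5, with coefficient 3. Constant term is -6.
Degree = 5, leading coefficient = 3, constant term = -6


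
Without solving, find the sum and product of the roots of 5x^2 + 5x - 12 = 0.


For ax^2+bx+c=0: sum = -b/a, product = c/a.
a=5, b=5, c=-12
Sum = -(5)/5 = -1
Product = (-12)/5 = -12/5


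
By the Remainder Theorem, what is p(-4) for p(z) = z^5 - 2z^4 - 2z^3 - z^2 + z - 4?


By the Remainder Theorem, the remainder equals p(-4):
  1*(-4)^5 = -1024
  -2*(-4)^4 = -512
  -2*(-4)^3 = 128
  -1*(-4)^2 = -16
  1*(-4)^1 = -4
  constant: -4
Sum: -1024 - 512 + 128 - 16 - 4 - 4 = -1432


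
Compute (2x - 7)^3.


Expand (2x - 7)^3 by repeated multiplication:
  (2x - 7)^2 = 4x^2 - 28x + 49
= 8x^3 - 84x^2 + 294x - 343


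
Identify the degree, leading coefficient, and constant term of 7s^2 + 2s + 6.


Highest power of s is 2, with coefficient 7. Constant term is 6.
Degree = 2, leading coefficient = 7, constant term = 6


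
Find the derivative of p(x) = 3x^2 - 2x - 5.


Apply the power rule term by term:
  d/dx(3x^2) = 6x
  d/dx(-2x) = -2
  d/dx(-5) = 0
p'(x) = 6x - 2


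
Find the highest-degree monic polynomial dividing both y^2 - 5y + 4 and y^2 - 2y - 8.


Factor each:
  y^2 - 5y + 4 = (y - 4)(y - 1)
  y^2 - 2y - 8 = (y - 4)(y + 2)
Common monic factor: y - 4


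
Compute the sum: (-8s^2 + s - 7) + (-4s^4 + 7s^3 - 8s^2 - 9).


Align terms by degree and add:
  -8s^2 + s - 7
  -4s^4 + 7s^3 - 8s^2 - 9
= -4s^4 + 7s^3 - 16s^2 + s - 16


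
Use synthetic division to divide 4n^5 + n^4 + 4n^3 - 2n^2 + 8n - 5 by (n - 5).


Synthetic division with c = 5. Coefficients: 4, 1, 4, -2, 8, -5
Bring down 4.
  4 * 5 = 20; 20 + 1 = 21
  21 * 5 = 105; 105 + 4 = 109
  109 * 5 = 545; 545 - 2 = 543
  543 * 5 = 2715; 2715 + 8 = 2723
  2723 * 5 = 13615; 13615 - 5 = 13610
Quotient: 4n^4 + 21n^3 + 109n^2 + 543n + 2723, Remainder: 13610


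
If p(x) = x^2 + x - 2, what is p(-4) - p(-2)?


p(-4) = 10
p(-2) = 0
p(-4) - p(-2) = 10 = 10


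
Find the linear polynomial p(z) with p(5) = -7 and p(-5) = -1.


p(z) = mz + b. Using p(5)=-7, p(-5)=-1:
m = (-7 + 1)/(5 + 5) = -6/10 = -3/5
b = -7 - m*(5) = -7 + 3 = -4
p(z) = -(3/5)z - 4


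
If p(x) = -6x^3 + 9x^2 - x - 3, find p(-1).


Using direct substitution:
  -6 * (-1)^3 = 6
  9 * (-1)^2 = 9
  -1 * (-1)^1 = 1
  constant: -3
Sum = 6 + 9 + 1 - 3 = 13


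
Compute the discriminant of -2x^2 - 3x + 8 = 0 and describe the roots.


D = b^2 - 4ac = (-3)^2 - 4(-2)(8) = 9 + 64 = 73
Since D > 0: two distinct irrational roots


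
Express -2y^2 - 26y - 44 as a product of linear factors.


Roots satisfy r1 + r2 = -b/a = -13 and r1*r2 = c/a = 22.
So r1 = -2, r2 = -11.
-2y^2 - 26y - 44 = -2(y - r1)(y - r2) = -2(y + 2)(y + 11)


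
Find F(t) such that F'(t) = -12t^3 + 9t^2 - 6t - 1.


Reverse power rule on each term:
  ∫ -12t^3 dt = -3t^4
  ∫ 9t^2 dt = 3t^3
  ∫ -6t dt = -3t^2
  ∫ -1 dt = -t
F(t) = -3t^4 + 3t^3 - 3t^2 - t + C


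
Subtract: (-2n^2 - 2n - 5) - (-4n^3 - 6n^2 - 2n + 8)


Distribute the minus sign:
  (-2n^2 - 2n - 5)
- (-4n^3 - 6n^2 - 2n + 8)
Negate second polynomial: 4n^3 + 6n^2 + 2n - 8
Add: 4n^3 + 4n^2 - 13


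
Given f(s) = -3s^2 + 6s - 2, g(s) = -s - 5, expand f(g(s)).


Substitute g(s) into f:
f(g(s)) = -3*(-s - 5)^2 + 6*(-s - 5) + (-2)
(-s - 5)^2 = s^2 + 10s + 25
Expand and combine: -3s^2 - 36s - 107


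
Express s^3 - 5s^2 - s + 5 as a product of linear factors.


Try integer roots (divisors of 5). s=1: p(1)=0.
Divide out (s - 1): quotient is s^2 - 4s - 5.
Factor the quadratic: (s + 1)(s - 5)
Result: (s - 1)(s + 1)(s - 5)


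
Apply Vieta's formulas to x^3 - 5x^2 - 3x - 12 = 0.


Monic cubic x^3+bx^2+cx+d=0: sum=-b, pairwise sum=c, product=-d.
b=-5, c=-3, d=-12
r1+r2+r3 = 5
r1r2+r1r3+r2r3 = -3
r1r2r3 = 12
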